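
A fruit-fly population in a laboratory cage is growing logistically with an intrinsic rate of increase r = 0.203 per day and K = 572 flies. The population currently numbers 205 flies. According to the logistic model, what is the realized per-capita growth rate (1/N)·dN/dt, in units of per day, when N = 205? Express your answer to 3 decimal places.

0.130 per day

(1/N)·dN/dt = r(1 − N/K) = 0.203 × (1 − 205/572).
= 0.203 × 0.64161 = 0.13025.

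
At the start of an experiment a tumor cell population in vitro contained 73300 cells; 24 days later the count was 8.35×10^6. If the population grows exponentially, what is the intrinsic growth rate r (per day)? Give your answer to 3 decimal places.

From N(t) = N₀·e^(rt): e^(r·24) = 8.35×10^6/73300 = 113.92.
r·24 = ln(113.92) = 4.7355, so r = 4.7355/24 = 0.19731.

0.197 per day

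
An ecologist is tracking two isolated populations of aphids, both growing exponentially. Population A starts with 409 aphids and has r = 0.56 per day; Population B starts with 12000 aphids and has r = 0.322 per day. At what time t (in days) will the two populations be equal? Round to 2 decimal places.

Set 409·e^(0.56t) = 12000·e^(0.322t).
e^((0.56 − 0.322)t) = 12000/409 → e^(0.238·t) = 29.34.
0.238·t = ln(29.34) = 3.3789, so t = 3.3789/0.238 = 14.197.

14.20 days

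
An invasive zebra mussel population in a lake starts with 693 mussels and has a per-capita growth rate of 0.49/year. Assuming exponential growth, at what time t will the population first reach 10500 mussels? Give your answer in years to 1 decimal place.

Set N₀·e^(rt) = 10500: e^(0.49·t) = 10500/693 = 15.152.
0.49·t = ln(15.152) = 2.7181, so t = 2.7181/0.49 = 5.5471.

5.5 years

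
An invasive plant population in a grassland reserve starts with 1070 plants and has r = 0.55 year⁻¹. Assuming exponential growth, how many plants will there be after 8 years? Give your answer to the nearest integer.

N(t) = N₀·e^(rt) = 1070 × e^(0.55×8) = 1070 × e^4.4.
e^4.4 ≈ 81.451, so N ≈ 1070 × 81.451 = 87152.4.

87152 plants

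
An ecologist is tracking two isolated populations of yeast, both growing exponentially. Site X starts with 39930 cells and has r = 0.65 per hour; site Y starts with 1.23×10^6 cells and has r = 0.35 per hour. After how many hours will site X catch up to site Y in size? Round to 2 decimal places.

11.43 hours

Set 39930·e^(0.65t) = 1.23×10^6·e^(0.35t).
e^((0.65 − 0.35)t) = 1.23×10^6/39930 → e^(0.3·t) = 30.804.
0.3·t = ln(30.804) = 3.4276, so t = 3.4276/0.3 = 11.425.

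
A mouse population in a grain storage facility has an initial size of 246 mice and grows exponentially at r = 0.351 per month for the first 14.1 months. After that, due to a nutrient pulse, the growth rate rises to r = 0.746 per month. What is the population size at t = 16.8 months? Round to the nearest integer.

260051 mice

Phase 1: N(14.1) = 246·e^(0.351×14.1) = 246·e^4.949 = 34697.8.
Phase 2 runs for 16.8 − 14.1 = 2.7 months at r = 0.746.
N(16.8) = 34697.8·e^(0.746×2.7) = 34697.8·e^2.014 = 260051.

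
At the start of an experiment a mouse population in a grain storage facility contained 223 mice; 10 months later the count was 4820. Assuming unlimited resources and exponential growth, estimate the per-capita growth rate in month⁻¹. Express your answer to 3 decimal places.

From N(t) = N₀·e^(rt): e^(r·10) = 4820/223 = 21.614.
r·10 = ln(21.614) = 3.0734, so r = 3.0734/10 = 0.30734.

0.307 per month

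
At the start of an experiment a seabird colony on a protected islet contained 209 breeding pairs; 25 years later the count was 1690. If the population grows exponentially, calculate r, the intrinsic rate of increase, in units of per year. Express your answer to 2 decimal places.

0.08 per year

From N(t) = N₀·e^(rt): e^(r·25) = 1690/209 = 8.0861.
r·25 = ln(8.0861) = 2.0901, so r = 2.0901/25 = 0.083606.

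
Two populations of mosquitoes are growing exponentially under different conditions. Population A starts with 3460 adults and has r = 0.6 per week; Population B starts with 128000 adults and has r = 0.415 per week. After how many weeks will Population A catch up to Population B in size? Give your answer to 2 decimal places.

Set 3460·e^(0.6t) = 128000·e^(0.415t).
e^((0.6 − 0.415)t) = 128000/3460 → e^(0.185·t) = 36.994.
0.185·t = ln(36.994) = 3.6108, so t = 3.6108/0.185 = 19.518.

19.52 weeks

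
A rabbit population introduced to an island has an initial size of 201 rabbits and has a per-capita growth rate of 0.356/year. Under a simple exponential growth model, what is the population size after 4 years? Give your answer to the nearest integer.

N(t) = N₀·e^(rt) = 201 × e^(0.356×4) = 201 × e^1.424.
e^1.424 ≈ 4.1537, so N ≈ 201 × 4.1537 = 834.894.

835 rabbits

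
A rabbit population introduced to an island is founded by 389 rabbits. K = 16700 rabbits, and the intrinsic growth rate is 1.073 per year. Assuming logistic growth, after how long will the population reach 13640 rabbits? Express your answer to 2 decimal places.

A = (K − N₀)/N₀ = (16700 − 389)/389 = 41.931.
Solve 16700/(1 + 41.931·e^(−1.073t)) = 13640: 1 + 41.931·e^(−1.073t) = 1.2243, so e^(−1.073t) = 0.00535027.
−1.073·t = ln(0.00535027) = -5.2306, so t = 5.2306/1.073 = 4.8748.

4.87 years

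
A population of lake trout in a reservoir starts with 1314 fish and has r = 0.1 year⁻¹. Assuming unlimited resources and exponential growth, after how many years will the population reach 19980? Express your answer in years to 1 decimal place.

Set N₀·e^(rt) = 19980: e^(0.1·t) = 19980/1314 = 15.205.
0.1·t = ln(15.205) = 2.7217, so t = 2.7217/0.1 = 27.217.

27.2 years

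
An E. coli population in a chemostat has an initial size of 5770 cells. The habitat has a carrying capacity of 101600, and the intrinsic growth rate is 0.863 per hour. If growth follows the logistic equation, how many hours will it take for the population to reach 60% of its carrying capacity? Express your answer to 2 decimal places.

A = (K − N₀)/N₀ = (101600 − 5770)/5770 = 16.608.
Solve 101600/(1 + 16.608·e^(−0.863t)) = 60960: 1 + 16.608·e^(−0.863t) = 1.6667, so e^(−0.863t) = 0.0401405.
−0.863·t = ln(0.0401405) = -3.2154, so t = 3.2154/0.863 = 3.7258.

3.73 hours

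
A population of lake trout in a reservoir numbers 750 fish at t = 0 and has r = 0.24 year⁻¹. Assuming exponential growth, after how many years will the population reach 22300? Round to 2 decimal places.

Set N₀·e^(rt) = 22300: e^(0.24·t) = 22300/750 = 29.733.
0.24·t = ln(29.733) = 3.3923, so t = 3.3923/0.24 = 14.134.

14.13 years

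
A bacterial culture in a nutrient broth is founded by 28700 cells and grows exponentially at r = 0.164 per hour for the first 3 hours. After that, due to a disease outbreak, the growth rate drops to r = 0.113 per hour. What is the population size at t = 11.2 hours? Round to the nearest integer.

Phase 1: N(3) = 28700·e^(0.164×3) = 28700·e^0.492 = 46941.3.
Phase 2 runs for 11.2 − 3 = 8.2 hours at r = 0.113.
N(11.2) = 46941.3·e^(0.113×8.2) = 46941.3·e^0.9266 = 118569.

118569 cells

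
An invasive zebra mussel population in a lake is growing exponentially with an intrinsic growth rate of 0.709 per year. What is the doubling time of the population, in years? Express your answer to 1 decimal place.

1.0 years

Doubling time t_d = ln(2)/r = 0.6931/0.709 = 0.97764.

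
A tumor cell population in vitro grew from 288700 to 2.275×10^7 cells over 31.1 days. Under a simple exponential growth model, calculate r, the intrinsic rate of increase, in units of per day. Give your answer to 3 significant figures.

From N(t) = N₀·e^(rt): e^(r·31.1) = 2.275×10^7/288700 = 78.802.
r·31.1 = ln(78.802) = 4.3669, so r = 4.3669/31.1 = 0.14042.

0.140 per day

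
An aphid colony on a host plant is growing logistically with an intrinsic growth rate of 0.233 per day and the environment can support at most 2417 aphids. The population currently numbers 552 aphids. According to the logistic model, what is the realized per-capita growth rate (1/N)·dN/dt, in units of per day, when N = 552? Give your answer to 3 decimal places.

(1/N)·dN/dt = r(1 − N/K) = 0.233 × (1 − 552/2417).
= 0.233 × 0.77162 = 0.17979.

0.180 per day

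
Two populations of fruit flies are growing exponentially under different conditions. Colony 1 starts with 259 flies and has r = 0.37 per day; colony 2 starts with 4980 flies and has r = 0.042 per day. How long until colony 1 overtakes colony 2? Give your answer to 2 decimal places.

Set 259·e^(0.37t) = 4980·e^(0.042t).
e^((0.37 − 0.042)t) = 4980/259 → e^(0.328·t) = 19.228.
0.328·t = ln(19.228) = 2.9564, so t = 2.9564/0.328 = 9.0133.

9.01 days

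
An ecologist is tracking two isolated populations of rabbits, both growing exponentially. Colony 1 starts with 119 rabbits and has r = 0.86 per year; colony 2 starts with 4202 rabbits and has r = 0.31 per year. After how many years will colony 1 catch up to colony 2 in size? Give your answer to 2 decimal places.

6.48 years

Set 119·e^(0.86t) = 4202·e^(0.31t).
e^((0.86 − 0.31)t) = 4202/119 → e^(0.55·t) = 35.311.
0.55·t = ln(35.311) = 3.5642, so t = 3.5642/0.55 = 6.4803.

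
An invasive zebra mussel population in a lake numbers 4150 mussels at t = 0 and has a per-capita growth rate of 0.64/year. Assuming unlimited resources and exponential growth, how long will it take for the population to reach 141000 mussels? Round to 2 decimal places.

5.51 years

Set N₀·e^(rt) = 141000: e^(0.64·t) = 141000/4150 = 33.976.
0.64·t = ln(33.976) = 3.5257, so t = 3.5257/0.64 = 5.5088.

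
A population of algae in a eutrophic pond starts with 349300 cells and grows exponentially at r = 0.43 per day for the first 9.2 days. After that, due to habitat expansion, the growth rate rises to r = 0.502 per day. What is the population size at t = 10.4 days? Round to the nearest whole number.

Phase 1: N(9.2) = 349300·e^(0.43×9.2) = 349300·e^3.956 = 1.82502×10^7.
Phase 2 runs for 10.4 − 9.2 = 1.2 days at r = 0.502.
N(10.4) = 1.82502×10^7·e^(0.502×1.2) = 1.82502×10^7·e^0.6024 = 3.333393×10^7.

33333933 cells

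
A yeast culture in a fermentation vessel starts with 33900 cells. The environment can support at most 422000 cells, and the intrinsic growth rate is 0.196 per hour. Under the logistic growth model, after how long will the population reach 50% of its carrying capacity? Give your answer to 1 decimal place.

12.4 hours

A = (K − N₀)/N₀ = (422000 − 33900)/33900 = 11.448.
Solve 422000/(1 + 11.448·e^(−0.196t)) = 211000: 1 + 11.448·e^(−0.196t) = 2, so e^(−0.196t) = 0.0873486.
−0.196·t = ln(0.0873486) = -2.4378, so t = 2.4378/0.196 = 12.438.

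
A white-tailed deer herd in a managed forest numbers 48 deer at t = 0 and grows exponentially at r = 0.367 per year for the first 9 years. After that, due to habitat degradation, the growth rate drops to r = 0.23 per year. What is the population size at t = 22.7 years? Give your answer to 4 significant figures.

30490 deer

Phase 1: N(9) = 48·e^(0.367×9) = 48·e^3.303 = 1305.32.
Phase 2 runs for 22.7 − 9 = 13.7 years at r = 0.23.
N(22.7) = 1305.32·e^(0.23×13.7) = 1305.32·e^3.151 = 30491.4.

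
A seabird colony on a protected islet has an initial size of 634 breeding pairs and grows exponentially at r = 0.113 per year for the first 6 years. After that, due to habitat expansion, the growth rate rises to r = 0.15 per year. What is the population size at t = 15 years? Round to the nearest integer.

4818 breeding pairs

Phase 1: N(6) = 634·e^(0.113×6) = 634·e^0.678 = 1248.94.
Phase 2 runs for 15 − 6 = 9 years at r = 0.15.
N(15) = 1248.94·e^(0.15×9) = 1248.94·e^1.35 = 4817.69.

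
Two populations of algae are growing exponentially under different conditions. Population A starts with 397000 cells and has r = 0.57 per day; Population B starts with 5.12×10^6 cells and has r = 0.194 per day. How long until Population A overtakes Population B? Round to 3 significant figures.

Set 397000·e^(0.57t) = 5.12×10^6·e^(0.194t).
e^((0.57 − 0.194)t) = 5.12×10^6/397000 → e^(0.376·t) = 12.897.
0.376·t = ln(12.897) = 2.557, so t = 2.557/0.376 = 6.8005.

6.80 days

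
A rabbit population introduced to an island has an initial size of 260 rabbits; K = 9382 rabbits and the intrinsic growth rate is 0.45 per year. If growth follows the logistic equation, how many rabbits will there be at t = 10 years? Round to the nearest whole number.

6751 rabbits

A = (K − N₀)/N₀ = (9382 − 260)/260 = 35.085.
N(t) = K/(1 + A·e^(−rt)) = 9382/(1 + 35.085×e^(−0.45×10)).
e^(−4.5) = 0.011109; denominator = 1 + 35.085×0.011109 = 1.3898.
N = 9382/1.3898 = 6750.83.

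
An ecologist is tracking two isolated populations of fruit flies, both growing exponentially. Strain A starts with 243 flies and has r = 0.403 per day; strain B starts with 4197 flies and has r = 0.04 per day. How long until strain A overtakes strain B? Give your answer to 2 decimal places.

7.85 days

Set 243·e^(0.403t) = 4197·e^(0.04t).
e^((0.403 − 0.04)t) = 4197/243 → e^(0.363·t) = 17.272.
0.363·t = ln(17.272) = 2.8491, so t = 2.8491/0.363 = 7.8487.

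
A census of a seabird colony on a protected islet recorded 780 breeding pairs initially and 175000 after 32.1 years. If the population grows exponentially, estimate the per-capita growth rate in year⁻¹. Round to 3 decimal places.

0.169 per year

From N(t) = N₀·e^(rt): e^(r·32.1) = 175000/780 = 224.36.
r·32.1 = ln(224.36) = 5.4132, so r = 5.4132/32.1 = 0.16864.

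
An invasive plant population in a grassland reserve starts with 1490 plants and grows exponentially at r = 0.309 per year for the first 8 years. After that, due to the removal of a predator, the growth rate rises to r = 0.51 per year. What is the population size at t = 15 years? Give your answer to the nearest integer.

Phase 1: N(8) = 1490·e^(0.309×8) = 1490·e^2.472 = 17650.7.
Phase 2 runs for 15 − 8 = 7 years at r = 0.51.
N(15) = 17650.7·e^(0.51×7) = 17650.7·e^3.57 = 626893.

626893 plants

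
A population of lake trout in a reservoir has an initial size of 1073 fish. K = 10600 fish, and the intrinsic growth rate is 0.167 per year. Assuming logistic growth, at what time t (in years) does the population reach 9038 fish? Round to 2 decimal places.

23.59 years

A = (K − N₀)/N₀ = (10600 − 1073)/1073 = 8.8788.
Solve 10600/(1 + 8.8788·e^(−0.167t)) = 9038: 1 + 8.8788·e^(−0.167t) = 1.1728, so e^(−0.167t) = 0.0194649.
−0.167·t = ln(0.0194649) = -3.9391, so t = 3.9391/0.167 = 23.588.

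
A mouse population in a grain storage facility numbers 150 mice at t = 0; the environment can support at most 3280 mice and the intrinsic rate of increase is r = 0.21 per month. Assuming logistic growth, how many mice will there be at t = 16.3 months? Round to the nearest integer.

1952 mice

A = (K − N₀)/N₀ = (3280 − 150)/150 = 20.867.
N(t) = K/(1 + A·e^(−rt)) = 3280/(1 + 20.867×e^(−0.21×16.3)).
e^(−3.423) = 0.032614; denominator = 1 + 20.867×0.032614 = 1.6806.
N = 3280/1.6806 = 1951.74.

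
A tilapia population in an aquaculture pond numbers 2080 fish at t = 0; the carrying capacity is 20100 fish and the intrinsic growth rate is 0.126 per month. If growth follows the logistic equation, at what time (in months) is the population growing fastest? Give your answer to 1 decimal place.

17.1 months

Logistic growth is fastest at N = K/2 = 10050.
A = (K − N₀)/N₀ = 8.6635. Set K/(1 + A·e^(−rt)) = K/2 → A·e^(−rt) = 1.
e^(−0.126t) = 1/8.6635 = 0.115427, so t = ln(8.6635)/0.126 = 2.1591/0.126 = 17.136.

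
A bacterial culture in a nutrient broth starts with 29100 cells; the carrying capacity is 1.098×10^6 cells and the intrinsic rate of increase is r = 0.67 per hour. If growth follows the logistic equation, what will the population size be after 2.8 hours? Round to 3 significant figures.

A = (K − N₀)/N₀ = (1.098×10^6 − 29100)/29100 = 36.732.
N(t) = K/(1 + A·e^(−rt)) = 1.098×10^6/(1 + 36.732×e^(−0.67×2.8)).
e^(−1.876) = 0.1532; denominator = 1 + 36.732×0.1532 = 6.6274.
N = 1.098×10^6/6.6274 = 165676.

166000 cells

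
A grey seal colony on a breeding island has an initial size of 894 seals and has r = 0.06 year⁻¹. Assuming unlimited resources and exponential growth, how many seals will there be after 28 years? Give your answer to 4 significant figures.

4797 seals

N(t) = N₀·e^(rt) = 894 × e^(0.06×28) = 894 × e^1.68.
e^1.68 ≈ 5.3656, so N ≈ 894 × 5.3656 = 4796.81.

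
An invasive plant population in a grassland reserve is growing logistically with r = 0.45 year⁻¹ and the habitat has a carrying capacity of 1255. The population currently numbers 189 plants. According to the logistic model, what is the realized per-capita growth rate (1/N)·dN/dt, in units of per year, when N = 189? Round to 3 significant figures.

0.382 per year

(1/N)·dN/dt = r(1 − N/K) = 0.45 × (1 − 189/1255).
= 0.45 × 0.8494 = 0.38223.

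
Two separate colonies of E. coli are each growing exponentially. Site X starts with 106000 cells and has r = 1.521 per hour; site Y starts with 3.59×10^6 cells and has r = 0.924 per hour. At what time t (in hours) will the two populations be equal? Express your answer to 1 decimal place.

5.9 hours

Set 106000·e^(1.521t) = 3.59×10^6·e^(0.924t).
e^((1.521 − 0.924)t) = 3.59×10^6/106000 → e^(0.597·t) = 33.868.
0.597·t = ln(33.868) = 3.5225, so t = 3.5225/0.597 = 5.9003.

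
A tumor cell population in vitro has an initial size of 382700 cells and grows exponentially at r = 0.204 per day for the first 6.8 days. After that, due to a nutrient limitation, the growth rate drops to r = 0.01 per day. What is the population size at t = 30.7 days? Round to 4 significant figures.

Phase 1: N(6.8) = 382700·e^(0.204×6.8) = 382700·e^1.387 = 1.532187×10^6.
Phase 2 runs for 30.7 − 6.8 = 23.9 days at r = 0.01.
N(30.7) = 1.532187×10^6·e^(0.01×23.9) = 1.532187×10^6·e^0.239 = 1.945845×10^6.

1946000 cells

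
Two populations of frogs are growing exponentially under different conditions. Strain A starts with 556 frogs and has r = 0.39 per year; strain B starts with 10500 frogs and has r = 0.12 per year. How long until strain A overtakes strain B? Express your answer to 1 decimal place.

Set 556·e^(0.39t) = 10500·e^(0.12t).
e^((0.39 − 0.12)t) = 10500/556 → e^(0.27·t) = 18.885.
0.27·t = ln(18.885) = 2.9384, so t = 2.9384/0.27 = 10.883.

10.9 years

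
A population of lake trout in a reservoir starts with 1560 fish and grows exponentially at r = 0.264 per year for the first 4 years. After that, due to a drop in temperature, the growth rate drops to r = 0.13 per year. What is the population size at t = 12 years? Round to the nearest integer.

12688 fish

Phase 1: N(4) = 1560·e^(0.264×4) = 1560·e^1.056 = 4484.76.
Phase 2 runs for 12 − 4 = 8 years at r = 0.13.
N(12) = 4484.76·e^(0.13×8) = 4484.76·e^1.04 = 12688.4.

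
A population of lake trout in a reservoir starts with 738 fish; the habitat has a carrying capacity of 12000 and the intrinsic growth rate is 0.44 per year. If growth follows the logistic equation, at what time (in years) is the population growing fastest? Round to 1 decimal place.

6.2 years

Logistic growth is fastest at N = K/2 = 6000.
A = (K − N₀)/N₀ = 15.26. Set K/(1 + A·e^(−rt)) = K/2 → A·e^(−rt) = 1.
e^(−0.44t) = 1/15.26 = 0.0655301, so t = ln(15.26)/0.44 = 2.7252/0.44 = 6.1937.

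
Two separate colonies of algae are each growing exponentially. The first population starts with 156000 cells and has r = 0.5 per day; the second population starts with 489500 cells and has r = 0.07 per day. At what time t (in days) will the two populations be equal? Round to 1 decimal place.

Set 156000·e^(0.5t) = 489500·e^(0.07t).
e^((0.5 − 0.07)t) = 489500/156000 → e^(0.43·t) = 3.1378.
0.43·t = ln(3.1378) = 1.1435, so t = 1.1435/0.43 = 2.6594.

2.7 days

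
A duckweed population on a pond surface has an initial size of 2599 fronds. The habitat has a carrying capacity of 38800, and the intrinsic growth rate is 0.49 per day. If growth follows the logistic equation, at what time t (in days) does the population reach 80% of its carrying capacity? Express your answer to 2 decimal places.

A = (K − N₀)/N₀ = (38800 − 2599)/2599 = 13.929.
Solve 38800/(1 + 13.929·e^(−0.49t)) = 31040: 1 + 13.929·e^(−0.49t) = 1.25, so e^(−0.49t) = 0.0179484.
−0.49·t = ln(0.0179484) = -4.0203, so t = 4.0203/0.49 = 8.2046.

8.20 days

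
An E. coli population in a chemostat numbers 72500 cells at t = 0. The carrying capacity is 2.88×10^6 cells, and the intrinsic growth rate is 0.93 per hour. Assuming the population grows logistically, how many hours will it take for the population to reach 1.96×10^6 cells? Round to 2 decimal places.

A = (K − N₀)/N₀ = (2.88×10^6 − 72500)/72500 = 38.724.
Solve 2.88×10^6/(1 + 38.724·e^(−0.93t)) = 1.96×10^6: 1 + 38.724·e^(−0.93t) = 1.4694, so e^(−0.93t) = 0.0121213.
−0.93·t = ln(0.0121213) = -4.4128, so t = 4.4128/0.93 = 4.7449.

4.74 hours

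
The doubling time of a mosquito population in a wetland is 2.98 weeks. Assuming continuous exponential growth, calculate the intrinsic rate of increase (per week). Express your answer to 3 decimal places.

0.233 per week

r = ln(2)/t_d = 0.6931/2.98 = 0.2326.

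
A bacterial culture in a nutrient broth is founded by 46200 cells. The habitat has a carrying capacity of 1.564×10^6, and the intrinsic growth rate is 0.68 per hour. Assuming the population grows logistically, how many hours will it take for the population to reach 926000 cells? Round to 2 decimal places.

A = (K − N₀)/N₀ = (1.564×10^6 − 46200)/46200 = 32.853.
Solve 1.564×10^6/(1 + 32.853·e^(−0.68t)) = 926000: 1 + 32.853·e^(−0.68t) = 1.689, so e^(−0.68t) = 0.0209719.
−0.68·t = ln(0.0209719) = -3.8646, so t = 3.8646/0.68 = 5.6832.

5.68 hours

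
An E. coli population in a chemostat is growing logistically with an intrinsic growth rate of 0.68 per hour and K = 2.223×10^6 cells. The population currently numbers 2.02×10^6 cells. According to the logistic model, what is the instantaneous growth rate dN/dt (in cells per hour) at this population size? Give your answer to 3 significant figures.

dN/dt = rN(1 − N/K) = 0.68 × 2.02×10^6 × (1 − 2.02×10^6/2.223×10^6).
1 − 2.02×10^6/2.223×10^6 = 0.091318; dN/dt = 0.68 × 2.02×10^6 × 0.091318 = 1.25434×10^5.

125000 cells per hour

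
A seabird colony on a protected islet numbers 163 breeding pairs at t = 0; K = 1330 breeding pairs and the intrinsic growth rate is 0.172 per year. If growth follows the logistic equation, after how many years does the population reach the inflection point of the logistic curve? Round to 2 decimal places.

Logistic growth is fastest at N = K/2 = 665.
A = (K − N₀)/N₀ = 7.1595. Set K/(1 + A·e^(−rt)) = K/2 → A·e^(−rt) = 1.
e^(−0.172t) = 1/7.1595 = 0.139674, so t = ln(7.1595)/0.172 = 1.9684/0.172 = 11.444.

11.44 years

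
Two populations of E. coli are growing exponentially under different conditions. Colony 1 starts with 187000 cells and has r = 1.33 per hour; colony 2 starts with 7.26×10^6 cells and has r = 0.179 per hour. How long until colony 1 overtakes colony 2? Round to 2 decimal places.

Set 187000·e^(1.33t) = 7.26×10^6·e^(0.179t).
e^((1.33 − 0.179)t) = 7.26×10^6/187000 → e^(1.151·t) = 38.824.
1.151·t = ln(38.824) = 3.659, so t = 3.659/1.151 = 3.179.

3.18 hours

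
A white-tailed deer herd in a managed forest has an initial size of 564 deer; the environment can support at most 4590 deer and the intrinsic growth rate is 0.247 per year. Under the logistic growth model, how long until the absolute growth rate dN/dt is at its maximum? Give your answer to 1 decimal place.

8.0 years

Logistic growth is fastest at N = K/2 = 2295.
A = (K − N₀)/N₀ = 7.1383. Set K/(1 + A·e^(−rt)) = K/2 → A·e^(−rt) = 1.
e^(−0.247t) = 1/7.1383 = 0.140089, so t = ln(7.1383)/0.247 = 1.9655/0.247 = 7.9574.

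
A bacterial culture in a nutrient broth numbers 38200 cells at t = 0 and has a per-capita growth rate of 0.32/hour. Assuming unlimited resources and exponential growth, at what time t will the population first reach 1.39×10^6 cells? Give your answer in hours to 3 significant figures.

Set N₀·e^(rt) = 1.39×10^6: e^(0.32·t) = 1.39×10^6/38200 = 36.387.
0.32·t = ln(36.387) = 3.5942, so t = 3.5942/0.32 = 11.232.

11.2 hours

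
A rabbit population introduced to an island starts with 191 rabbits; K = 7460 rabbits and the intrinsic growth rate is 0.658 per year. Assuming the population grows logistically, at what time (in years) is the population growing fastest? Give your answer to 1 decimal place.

Logistic growth is fastest at N = K/2 = 3730.
A = (K − N₀)/N₀ = 38.058. Set K/(1 + A·e^(−rt)) = K/2 → A·e^(−rt) = 1.
e^(−0.658t) = 1/38.058 = 0.026276, so t = ln(38.058)/0.658 = 3.6391/0.658 = 5.5305.

5.5 years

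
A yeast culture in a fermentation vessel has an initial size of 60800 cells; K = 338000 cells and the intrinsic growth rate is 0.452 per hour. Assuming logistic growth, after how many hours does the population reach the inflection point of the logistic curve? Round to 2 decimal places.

Logistic growth is fastest at N = K/2 = 169000.
A = (K − N₀)/N₀ = 4.5592. Set K/(1 + A·e^(−rt)) = K/2 → A·e^(−rt) = 1.
e^(−0.452t) = 1/4.5592 = 0.219336, so t = ln(4.5592)/0.452 = 1.5171/0.452 = 3.3565.

3.36 hours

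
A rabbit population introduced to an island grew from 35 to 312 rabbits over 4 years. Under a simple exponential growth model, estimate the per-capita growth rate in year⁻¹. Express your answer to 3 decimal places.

0.547 per year

From N(t) = N₀·e^(rt): e^(r·4) = 312/35 = 8.9143.
r·4 = ln(8.9143) = 2.1877, so r = 2.1877/4 = 0.54691.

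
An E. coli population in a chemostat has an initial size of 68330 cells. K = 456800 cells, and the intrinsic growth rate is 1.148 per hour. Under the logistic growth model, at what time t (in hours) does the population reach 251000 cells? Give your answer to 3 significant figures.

A = (K − N₀)/N₀ = (456800 − 68330)/68330 = 5.6852.
Solve 456800/(1 + 5.6852·e^(−1.148t)) = 251000: 1 + 5.6852·e^(−1.148t) = 1.8199, so e^(−1.148t) = 0.14422.
−1.148·t = ln(0.14422) = -1.9364, so t = 1.9364/1.148 = 1.6868.

1.69 hours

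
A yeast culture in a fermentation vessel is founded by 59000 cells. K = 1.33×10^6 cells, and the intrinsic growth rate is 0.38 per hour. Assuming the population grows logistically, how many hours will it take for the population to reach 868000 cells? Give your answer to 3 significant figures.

9.74 hours

A = (K − N₀)/N₀ = (1.33×10^6 − 59000)/59000 = 21.542.
Solve 1.33×10^6/(1 + 21.542·e^(−0.38t)) = 868000: 1 + 21.542·e^(−0.38t) = 1.5323, so e^(−0.38t) = 0.0247075.
−0.38·t = ln(0.0247075) = -3.7006, so t = 3.7006/0.38 = 9.7385.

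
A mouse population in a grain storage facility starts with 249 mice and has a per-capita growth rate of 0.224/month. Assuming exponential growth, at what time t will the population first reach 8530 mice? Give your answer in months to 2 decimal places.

15.78 months

Set N₀·e^(rt) = 8530: e^(0.224·t) = 8530/249 = 34.257.
0.224·t = ln(34.257) = 3.5339, so t = 3.5339/0.224 = 15.776.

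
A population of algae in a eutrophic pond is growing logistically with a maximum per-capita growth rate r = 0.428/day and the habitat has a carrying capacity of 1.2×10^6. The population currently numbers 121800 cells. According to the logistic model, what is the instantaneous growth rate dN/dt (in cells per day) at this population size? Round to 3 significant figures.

46800 cells per day

dN/dt = rN(1 − N/K) = 0.428 × 121800 × (1 − 121800/1.2×10^6).
1 − 121800/1.2×10^6 = 0.8985; dN/dt = 0.428 × 121800 × 0.8985 = 46839.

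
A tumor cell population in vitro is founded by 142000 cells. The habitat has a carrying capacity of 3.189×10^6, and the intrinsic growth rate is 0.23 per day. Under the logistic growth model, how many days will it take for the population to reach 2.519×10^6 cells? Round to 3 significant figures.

A = (K − N₀)/N₀ = (3.189×10^6 − 142000)/142000 = 21.458.
Solve 3.189×10^6/(1 + 21.458·e^(−0.23t)) = 2.519×10^6: 1 + 21.458·e^(−0.23t) = 1.266, so e^(−0.23t) = 0.0123955.
−0.23·t = ln(0.0123955) = -4.3904, so t = 4.3904/0.23 = 19.089.

19.1 days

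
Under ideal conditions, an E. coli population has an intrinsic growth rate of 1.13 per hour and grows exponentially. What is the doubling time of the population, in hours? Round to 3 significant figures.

0.613 hours

Doubling time t_d = ln(2)/r = 0.6931/1.13 = 0.6134.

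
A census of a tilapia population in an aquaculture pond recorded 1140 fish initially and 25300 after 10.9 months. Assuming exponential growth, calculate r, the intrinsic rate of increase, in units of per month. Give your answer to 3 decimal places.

0.284 per month

From N(t) = N₀·e^(rt): e^(r·10.9) = 25300/1140 = 22.193.
r·10.9 = ln(22.193) = 3.0998, so r = 3.0998/10.9 = 0.28438.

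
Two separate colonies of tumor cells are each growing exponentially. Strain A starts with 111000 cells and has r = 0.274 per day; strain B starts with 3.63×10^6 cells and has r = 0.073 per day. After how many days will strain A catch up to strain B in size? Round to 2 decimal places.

Set 111000·e^(0.274t) = 3.63×10^6·e^(0.073t).
e^((0.274 − 0.073)t) = 3.63×10^6/111000 → e^(0.201·t) = 32.703.
0.201·t = ln(32.703) = 3.4875, so t = 3.4875/0.201 = 17.351.

17.35 days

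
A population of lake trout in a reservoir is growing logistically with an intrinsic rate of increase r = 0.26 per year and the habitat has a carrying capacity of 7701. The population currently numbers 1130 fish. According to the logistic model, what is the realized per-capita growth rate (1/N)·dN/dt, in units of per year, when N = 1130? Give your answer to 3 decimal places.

0.222 per year

(1/N)·dN/dt = r(1 − N/K) = 0.26 × (1 − 1130/7701).
= 0.26 × 0.85327 = 0.22185.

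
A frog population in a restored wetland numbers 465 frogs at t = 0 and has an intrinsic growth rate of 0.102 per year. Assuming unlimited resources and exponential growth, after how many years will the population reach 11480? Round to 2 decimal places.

Set N₀·e^(rt) = 11480: e^(0.102·t) = 11480/465 = 24.688.
0.102·t = ln(24.688) = 3.2063, so t = 3.2063/0.102 = 31.435.

31.43 years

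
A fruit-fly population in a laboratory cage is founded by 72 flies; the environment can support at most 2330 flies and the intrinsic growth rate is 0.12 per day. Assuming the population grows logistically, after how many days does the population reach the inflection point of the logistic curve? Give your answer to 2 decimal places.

Logistic growth is fastest at N = K/2 = 1165.
A = (K − N₀)/N₀ = 31.361. Set K/(1 + A·e^(−rt)) = K/2 → A·e^(−rt) = 1.
e^(−0.12t) = 1/31.361 = 0.0318866, so t = ln(31.361)/0.12 = 3.4456/0.12 = 28.713.

28.71 days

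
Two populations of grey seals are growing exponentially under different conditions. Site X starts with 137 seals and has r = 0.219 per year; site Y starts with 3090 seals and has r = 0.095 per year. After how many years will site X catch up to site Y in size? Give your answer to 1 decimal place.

25.1 years

Set 137·e^(0.219t) = 3090·e^(0.095t).
e^((0.219 − 0.095)t) = 3090/137 → e^(0.124·t) = 22.555.
0.124·t = ln(22.555) = 3.1159, so t = 3.1159/0.124 = 25.129.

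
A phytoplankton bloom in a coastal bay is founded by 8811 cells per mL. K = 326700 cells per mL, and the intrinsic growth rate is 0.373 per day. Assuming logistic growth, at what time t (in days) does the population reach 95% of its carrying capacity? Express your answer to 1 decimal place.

17.5 days

A = (K − N₀)/N₀ = (326700 − 8811)/8811 = 36.079.
Solve 326700/(1 + 36.079·e^(−0.373t)) = 310365: 1 + 36.079·e^(−0.373t) = 1.0526, so e^(−0.373t) = 0.0014588.
−0.373·t = ln(0.0014588) = -6.5301, so t = 6.5301/0.373 = 17.507.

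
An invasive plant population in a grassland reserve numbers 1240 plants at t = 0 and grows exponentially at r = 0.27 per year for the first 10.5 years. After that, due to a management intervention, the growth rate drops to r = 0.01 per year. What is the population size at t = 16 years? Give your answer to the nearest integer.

22312 plants

Phase 1: N(10.5) = 1240·e^(0.27×10.5) = 1240·e^2.835 = 21117.7.
Phase 2 runs for 16 − 10.5 = 5.5 years at r = 0.01.
N(16) = 21117.7·e^(0.01×5.5) = 21117.7·e^0.055 = 22311.7.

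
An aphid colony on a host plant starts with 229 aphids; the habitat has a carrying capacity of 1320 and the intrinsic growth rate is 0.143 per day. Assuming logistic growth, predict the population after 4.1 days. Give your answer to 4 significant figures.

A = (K − N₀)/N₀ = (1320 − 229)/229 = 4.7642.
N(t) = K/(1 + A·e^(−rt)) = 1320/(1 + 4.7642×e^(−0.143×4.1)).
e^(−0.5863) = 0.55638; denominator = 1 + 4.7642×0.55638 = 3.6507.
N = 1320/3.6507 = 361.573.

361.6 aphids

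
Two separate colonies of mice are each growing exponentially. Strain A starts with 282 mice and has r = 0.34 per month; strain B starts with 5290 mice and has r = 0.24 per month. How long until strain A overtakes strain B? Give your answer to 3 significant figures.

29.3 months

Set 282·e^(0.34t) = 5290·e^(0.24t).
e^((0.34 − 0.24)t) = 5290/282 → e^(0.1·t) = 18.759.
0.1·t = ln(18.759) = 2.9317, so t = 2.9317/0.1 = 29.317.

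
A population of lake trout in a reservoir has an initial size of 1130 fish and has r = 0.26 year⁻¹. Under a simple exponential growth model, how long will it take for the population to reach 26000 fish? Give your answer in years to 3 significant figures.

Set N₀·e^(rt) = 26000: e^(0.26·t) = 26000/1130 = 23.009.
0.26·t = ln(23.009) = 3.1359, so t = 3.1359/0.26 = 12.061.

12.1 years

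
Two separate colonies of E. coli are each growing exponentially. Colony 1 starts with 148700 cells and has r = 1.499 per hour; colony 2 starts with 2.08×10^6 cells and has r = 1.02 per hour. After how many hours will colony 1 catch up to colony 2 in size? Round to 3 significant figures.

5.51 hours

Set 148700·e^(1.499t) = 2.08×10^6·e^(1.02t).
e^((1.499 − 1.02)t) = 2.08×10^6/148700 → e^(0.479·t) = 13.988.
0.479·t = ln(13.988) = 2.6382, so t = 2.6382/0.479 = 5.5077.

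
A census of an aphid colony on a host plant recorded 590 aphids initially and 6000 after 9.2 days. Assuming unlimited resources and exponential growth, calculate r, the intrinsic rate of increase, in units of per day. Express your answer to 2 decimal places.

From N(t) = N₀·e^(rt): e^(r·9.2) = 6000/590 = 10.169.
r·9.2 = ln(10.169) = 2.3194, so r = 2.3194/9.2 = 0.25211.

0.25 per day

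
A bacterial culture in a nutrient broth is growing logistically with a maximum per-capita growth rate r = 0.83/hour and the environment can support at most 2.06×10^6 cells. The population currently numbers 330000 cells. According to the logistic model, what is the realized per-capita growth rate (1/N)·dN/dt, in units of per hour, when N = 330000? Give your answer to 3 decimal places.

0.697 per hour

(1/N)·dN/dt = r(1 − N/K) = 0.83 × (1 − 330000/2.06×10^6).
= 0.83 × 0.83981 = 0.69704.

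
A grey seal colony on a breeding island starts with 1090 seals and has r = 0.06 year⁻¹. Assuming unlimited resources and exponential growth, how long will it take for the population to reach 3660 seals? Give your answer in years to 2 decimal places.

Set N₀·e^(rt) = 3660: e^(0.06·t) = 3660/1090 = 3.3578.
0.06·t = ln(3.3578) = 1.2113, so t = 1.2113/0.06 = 20.188.

20.19 years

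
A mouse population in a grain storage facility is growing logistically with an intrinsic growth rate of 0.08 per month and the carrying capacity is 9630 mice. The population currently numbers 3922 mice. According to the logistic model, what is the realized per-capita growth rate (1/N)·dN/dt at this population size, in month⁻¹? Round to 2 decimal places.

(1/N)·dN/dt = r(1 − N/K) = 0.08 × (1 − 3922/9630).
= 0.08 × 0.59273 = 0.047418.

0.05 per month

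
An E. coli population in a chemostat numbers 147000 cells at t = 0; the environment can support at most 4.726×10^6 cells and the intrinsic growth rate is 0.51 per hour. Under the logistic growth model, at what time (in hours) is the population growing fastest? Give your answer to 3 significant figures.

6.74 hours

Logistic growth is fastest at N = K/2 = 2.363×10^6.
A = (K − N₀)/N₀ = 31.15. Set K/(1 + A·e^(−rt)) = K/2 → A·e^(−rt) = 1.
e^(−0.51t) = 1/31.15 = 0.0321031, so t = ln(31.15)/0.51 = 3.4388/0.51 = 6.7428.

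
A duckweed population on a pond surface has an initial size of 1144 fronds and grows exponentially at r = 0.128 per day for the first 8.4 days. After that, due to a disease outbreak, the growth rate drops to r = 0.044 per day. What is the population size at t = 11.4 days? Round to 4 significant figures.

Phase 1: N(8.4) = 1144·e^(0.128×8.4) = 1144·e^1.075 = 3352.58.
Phase 2 runs for 11.4 − 8.4 = 3 days at r = 0.044.
N(11.4) = 3352.58·e^(0.044×3) = 3352.58·e^0.132 = 3825.66.

3826 fronds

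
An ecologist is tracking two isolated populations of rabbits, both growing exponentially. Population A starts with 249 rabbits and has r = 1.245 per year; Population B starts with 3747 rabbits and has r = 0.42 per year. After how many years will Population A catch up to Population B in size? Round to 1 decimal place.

Set 249·e^(1.245t) = 3747·e^(0.42t).
e^((1.245 − 0.42)t) = 3747/249 → e^(0.825·t) = 15.048.
0.825·t = ln(15.048) = 2.7113, so t = 2.7113/0.825 = 3.2864.

3.3 years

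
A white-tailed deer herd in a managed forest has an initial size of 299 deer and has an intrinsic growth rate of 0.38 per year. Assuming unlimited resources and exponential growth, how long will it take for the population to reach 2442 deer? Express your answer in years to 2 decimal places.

Set N₀·e^(rt) = 2442: e^(0.38·t) = 2442/299 = 8.1672.
0.38·t = ln(8.1672) = 2.1001, so t = 2.1001/0.38 = 5.5267.

5.53 years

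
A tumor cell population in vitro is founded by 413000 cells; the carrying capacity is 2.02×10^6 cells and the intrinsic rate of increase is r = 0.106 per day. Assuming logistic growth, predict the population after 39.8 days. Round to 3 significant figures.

A = (K − N₀)/N₀ = (2.02×10^6 − 413000)/413000 = 3.891.
N(t) = K/(1 + A·e^(−rt)) = 2.02×10^6/(1 + 3.891×e^(−0.106×39.8)).
e^(−4.219) = 0.014716; denominator = 1 + 3.891×0.014716 = 1.0573.
N = 2.02×10^6/1.0573 = 1.910596×10^6.

1910000 cells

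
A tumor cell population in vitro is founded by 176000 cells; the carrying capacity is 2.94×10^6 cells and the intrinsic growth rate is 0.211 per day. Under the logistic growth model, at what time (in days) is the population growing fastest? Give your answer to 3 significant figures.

Logistic growth is fastest at N = K/2 = 1.47×10^6.
A = (K − N₀)/N₀ = 15.705. Set K/(1 + A·e^(−rt)) = K/2 → A·e^(−rt) = 1.
e^(−0.211t) = 1/15.705 = 0.0636758, so t = ln(15.705)/0.211 = 2.754/0.211 = 13.052.

13.1 days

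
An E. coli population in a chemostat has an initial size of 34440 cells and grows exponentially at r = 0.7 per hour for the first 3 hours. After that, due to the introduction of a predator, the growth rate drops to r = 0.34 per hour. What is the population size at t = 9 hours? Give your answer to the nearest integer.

2162929 cells

Phase 1: N(3) = 34440·e^(0.7×3) = 34440·e^2.1 = 281243.
Phase 2 runs for 9 − 3 = 6 hours at r = 0.34.
N(9) = 281243·e^(0.34×6) = 281243·e^2.04 = 2.162929×10^6.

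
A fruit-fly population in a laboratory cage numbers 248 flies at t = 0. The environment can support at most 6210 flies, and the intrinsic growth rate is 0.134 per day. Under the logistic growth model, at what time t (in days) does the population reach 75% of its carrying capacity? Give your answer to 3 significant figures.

31.9 days

A = (K − N₀)/N₀ = (6210 − 248)/248 = 24.04.
Solve 6210/(1 + 24.04·e^(−0.134t)) = 4657.5: 1 + 24.04·e^(−0.134t) = 1.3333, so e^(−0.134t) = 0.0138656.
−0.134·t = ln(0.0138656) = -4.2783, so t = 4.2783/0.134 = 31.928.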